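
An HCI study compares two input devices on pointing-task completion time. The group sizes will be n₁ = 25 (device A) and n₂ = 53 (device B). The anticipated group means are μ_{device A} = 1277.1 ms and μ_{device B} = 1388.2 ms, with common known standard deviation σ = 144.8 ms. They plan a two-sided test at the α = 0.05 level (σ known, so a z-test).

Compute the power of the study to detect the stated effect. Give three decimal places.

Power ≈ 0.885

Standardized effect: d = |μ_{device A} − μ_{device B}| / σ = |1277.1 − 1388.2| / 144.8 = 0.7673
Noncentrality parameter: δ = d / √(1/n₁ + 1/n₂) = 0.7673 / √(1/25 + 1/53) = 3.1623
Critical value for a two-sided test at α = 0.05: z_{α/2} = 1.960.
Power = Φ(δ − 1.960) + Φ(−δ − 1.960) = Φ(1.202) + Φ(-5.122) = 0.8854 + 0.0000 = 0.8854.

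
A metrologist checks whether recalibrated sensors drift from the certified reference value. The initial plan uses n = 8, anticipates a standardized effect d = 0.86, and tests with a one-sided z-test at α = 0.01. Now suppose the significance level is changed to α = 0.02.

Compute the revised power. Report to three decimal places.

δ = d·√n = 0.86 × √8 = 2.4324 (unchanged). New critical value: z_{0.02} = 2.054.
Revised power = P(Z > 2.054 − δ) = Φ(0.379) = 0.6475.

Power ≈ 0.648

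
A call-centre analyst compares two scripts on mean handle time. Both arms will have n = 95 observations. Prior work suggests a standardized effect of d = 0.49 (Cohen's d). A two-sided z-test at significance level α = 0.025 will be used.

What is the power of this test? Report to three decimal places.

Power ≈ 0.872

Noncentrality parameter: δ = d·√(n/2) = 0.49 × √(95/2) = 3.3771
Critical value for a two-sided test at α = 0.025: z_{α/2} = 2.241.
Power = Φ(δ − 2.241) + Φ(−δ − 2.241) = Φ(1.136) + Φ(-5.618) = 0.8720 + 0.0000 = 0.8720.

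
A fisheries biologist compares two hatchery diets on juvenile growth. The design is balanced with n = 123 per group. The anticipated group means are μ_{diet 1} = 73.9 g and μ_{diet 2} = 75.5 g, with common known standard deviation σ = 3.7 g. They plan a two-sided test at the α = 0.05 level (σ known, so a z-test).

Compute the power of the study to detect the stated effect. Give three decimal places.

Standardized effect: d = |μ_{diet 1} − μ_{diet 2}| / σ = |73.9 − 75.5| / 3.7 = 0.4324
Noncentrality parameter: δ = d·√(n/2) = 0.4324 × √(123/2) = 3.3912
Critical value for a two-sided test at α = 0.05: z_{α/2} = 1.960.
Power = Φ(δ − 1.960) + Φ(−δ − 1.960) = Φ(1.431) + Φ(-5.351) = 0.9238 + 0.0000 = 0.9238.

Power ≈ 0.924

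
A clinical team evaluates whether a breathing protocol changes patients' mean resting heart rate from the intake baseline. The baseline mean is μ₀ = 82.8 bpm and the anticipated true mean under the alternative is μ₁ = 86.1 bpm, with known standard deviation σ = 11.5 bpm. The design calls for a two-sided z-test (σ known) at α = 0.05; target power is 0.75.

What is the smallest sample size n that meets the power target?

n = 85

Standardized effect: d = |μ₁ − μ₀| / σ = |86.1 − 82.8| / 11.5 = 0.2870
For power 0.75 need Φ(δ − z_{0.025}) = 0.75, so δ = z_{0.025} + z_{0.25} = 1.960 + 0.674 = 2.634.
(For δ > 0 the lower-tail rejection region contributes negligibly to power, so the one-term inversion is standard.)
δ = d·√n ⇒ n = (δ/d)² = (2.634 / 0.2870)² = 84.28.
Round up to the next whole unit.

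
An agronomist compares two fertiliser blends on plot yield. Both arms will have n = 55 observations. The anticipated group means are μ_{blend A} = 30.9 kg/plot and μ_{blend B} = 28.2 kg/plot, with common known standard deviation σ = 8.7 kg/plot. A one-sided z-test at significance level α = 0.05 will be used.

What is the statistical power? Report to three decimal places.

Standardized effect: d = |μ_{blend A} − μ_{blend B}| / σ = |30.9 − 28.2| / 8.7 = 0.3103
Noncentrality parameter: δ = d·√(n/2) = 0.3103 × √(55/2) = 1.6275
Critical value for a one-sided test at α = 0.05: z_α = 1.645.
Power = P(Z > 1.645 − δ) = Φ(-0.017) = 0.4931.

Power ≈ 0.493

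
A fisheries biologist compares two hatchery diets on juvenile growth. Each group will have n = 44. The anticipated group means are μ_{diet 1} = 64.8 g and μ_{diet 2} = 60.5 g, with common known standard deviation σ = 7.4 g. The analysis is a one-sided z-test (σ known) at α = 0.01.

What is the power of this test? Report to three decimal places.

Power ≈ 0.655

Standardized effect: d = |μ_{diet 1} − μ_{diet 2}| / σ = |64.8 − 60.5| / 7.4 = 0.5811
Noncentrality parameter: δ = d·√(n/2) = 0.5811 × √(44/2) = 2.7255
Critical value for a one-sided test at α = 0.01: z_α = 2.326.
Power = P(Z > 2.326 − δ) = Φ(0.399) = 0.6551.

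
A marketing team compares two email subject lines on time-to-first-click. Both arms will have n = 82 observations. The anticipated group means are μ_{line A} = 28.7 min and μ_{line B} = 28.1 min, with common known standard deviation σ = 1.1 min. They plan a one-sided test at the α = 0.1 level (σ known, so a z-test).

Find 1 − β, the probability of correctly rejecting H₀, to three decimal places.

Power ≈ 0.986

Standardized effect: d = |μ_{line A} − μ_{line B}| / σ = |28.7 − 28.1| / 1.1 = 0.5455
Noncentrality parameter: δ = d·√(n/2) = 0.5455 × √(82/2) = 3.4926
One-sided α = 0.1 → critical value z_{0.1} = 1.282.
Power = P(Z > 1.282 − δ) = Φ(2.211) = 0.9865.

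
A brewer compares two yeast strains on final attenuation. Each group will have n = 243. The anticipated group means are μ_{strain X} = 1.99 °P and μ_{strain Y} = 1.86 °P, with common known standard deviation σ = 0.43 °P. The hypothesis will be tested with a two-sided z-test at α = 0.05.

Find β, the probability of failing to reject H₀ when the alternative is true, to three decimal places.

β ≈ 0.085

Standardized effect: d = |μ_{strain X} − μ_{strain Y}| / σ = |1.99 − 1.86| / 0.43 = 0.3023
Noncentrality parameter: δ = d·√(n/2) = 0.3023 × √(243/2) = 3.3324
Critical value for a two-sided test at α = 0.05: z_{α/2} = 1.960.
Power = Φ(δ − 1.960) + Φ(−δ − 1.960) = Φ(1.372) + Φ(-5.292) = 0.9150 + 0.0000 = 0.9150.
Type II error: β = 1 − power = 1 − 0.9150 = 0.0850.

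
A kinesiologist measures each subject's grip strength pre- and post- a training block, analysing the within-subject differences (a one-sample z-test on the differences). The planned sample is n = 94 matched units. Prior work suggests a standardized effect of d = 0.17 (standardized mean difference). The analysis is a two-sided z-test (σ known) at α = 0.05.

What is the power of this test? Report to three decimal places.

Power ≈ 0.378

Noncentrality parameter: δ = d·√n = 0.17 × √94 = 1.6482
Critical value for a two-sided test at α = 0.05: z_{α/2} = 1.960.
Power = Φ(δ − 1.960) + Φ(−δ − 1.960) = Φ(-0.312) + Φ(-3.608) = 0.3776 + 0.0002 = 0.3778.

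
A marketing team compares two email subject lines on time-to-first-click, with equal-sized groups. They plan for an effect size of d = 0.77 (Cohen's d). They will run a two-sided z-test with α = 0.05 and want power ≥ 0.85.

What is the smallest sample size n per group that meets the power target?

n = 31 per group

Set Φ(δ − 1.960) = 0.85; then δ − 1.960 = Φ⁻¹(0.85) = 1.036, giving δ = 2.996.
(For δ > 0 the lower-tail rejection region contributes negligibly to power, so the one-term inversion is standard.)
δ = d·√(n/2) ⇒ n = 2(δ/d)² = 2 × (2.996 / 0.77)² = 30.29.
Rounding up, n = 31 per group.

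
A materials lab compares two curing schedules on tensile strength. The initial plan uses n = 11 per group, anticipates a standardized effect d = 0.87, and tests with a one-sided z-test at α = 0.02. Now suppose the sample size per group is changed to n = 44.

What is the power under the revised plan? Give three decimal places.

Power ≈ 0.979

With n = 44 per group: δ = d·√(n/2) = 0.87 × √(44/2) = 4.0807. Critical value z_{0.02} = 2.054.
Revised power = P(Z > 2.054 − δ) = Φ(2.027) = 0.9787.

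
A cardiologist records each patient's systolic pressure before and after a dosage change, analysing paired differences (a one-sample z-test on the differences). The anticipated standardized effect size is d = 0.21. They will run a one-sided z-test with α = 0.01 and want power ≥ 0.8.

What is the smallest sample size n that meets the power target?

n = 228

Set Φ(δ − 2.326) = 0.8; then δ − 2.326 = Φ⁻¹(0.8) = 0.842, giving δ = 3.168.
δ = d·√n ⇒ n = (δ/d)² = (3.168 / 0.21)² = 227.57.
Rounding up, n = 228.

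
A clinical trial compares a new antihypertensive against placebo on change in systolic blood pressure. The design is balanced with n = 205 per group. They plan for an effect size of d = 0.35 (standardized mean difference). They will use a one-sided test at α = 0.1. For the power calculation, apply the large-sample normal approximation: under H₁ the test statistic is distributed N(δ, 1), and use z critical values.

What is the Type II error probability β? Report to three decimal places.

Noncentrality parameter: δ = d·√(n/2) = 0.35 × √(205/2) = 3.5435
Critical value for a one-sided test at α = 0.1: z_α = 1.282.
Power = P(Z > 1.282 − δ) = Φ(2.262) = 0.9881.
Type II error: β = 1 − power = 1 − 0.9881 = 0.0119.

β ≈ 0.012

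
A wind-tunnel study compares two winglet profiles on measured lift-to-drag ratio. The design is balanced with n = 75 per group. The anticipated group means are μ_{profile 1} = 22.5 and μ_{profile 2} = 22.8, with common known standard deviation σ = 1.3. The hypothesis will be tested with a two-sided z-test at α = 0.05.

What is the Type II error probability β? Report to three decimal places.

Standardized effect: d = |μ_{profile 1} − μ_{profile 2}| / σ = |22.5 − 22.8| / 1.3 = 0.2308
Noncentrality parameter: δ = d·√(n/2) = 0.2308 × √(75/2) = 1.4132
Critical value for a two-sided test at α = 0.05: z_{α/2} = 1.960.
Power = Φ(δ − 1.960) + Φ(−δ − 1.960) = Φ(-0.547) + Φ(-3.373) = 0.2923 + 0.0004 = 0.2926.
Type II error: β = 1 − power = 1 − 0.2926 = 0.7074.

β ≈ 0.707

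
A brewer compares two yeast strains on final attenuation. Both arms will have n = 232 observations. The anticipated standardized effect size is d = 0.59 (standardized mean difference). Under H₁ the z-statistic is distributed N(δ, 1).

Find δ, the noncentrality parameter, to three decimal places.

The noncentrality parameter scales effect size by the design's sample-size factor: δ = d·√(n/2) = 0.59 × √(232/2) = 6.3545

δ ≈ 6.354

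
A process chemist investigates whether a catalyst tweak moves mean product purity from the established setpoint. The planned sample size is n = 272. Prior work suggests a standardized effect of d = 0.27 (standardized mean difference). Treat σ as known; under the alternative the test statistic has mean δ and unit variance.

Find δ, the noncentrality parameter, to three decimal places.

δ = d·√n = 0.27 × √272 = 4.4530

δ ≈ 4.453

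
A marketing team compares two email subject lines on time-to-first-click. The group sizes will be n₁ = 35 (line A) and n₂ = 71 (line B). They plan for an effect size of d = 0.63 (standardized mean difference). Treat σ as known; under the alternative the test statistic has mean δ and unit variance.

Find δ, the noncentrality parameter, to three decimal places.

The noncentrality parameter scales effect size by the design's sample-size factor: δ = d / √(1/n₁ + 1/n₂) = 0.63 / √(1/35 + 1/71) = 3.0504

δ ≈ 3.050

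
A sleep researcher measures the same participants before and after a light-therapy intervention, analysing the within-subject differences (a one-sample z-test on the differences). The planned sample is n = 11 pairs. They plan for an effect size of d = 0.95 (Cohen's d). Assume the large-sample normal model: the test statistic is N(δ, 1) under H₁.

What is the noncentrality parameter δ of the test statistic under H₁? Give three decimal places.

δ ≈ 3.151

The noncentrality parameter scales effect size by the design's sample-size factor: δ = d·√n = 0.95 × √11 = 3.1508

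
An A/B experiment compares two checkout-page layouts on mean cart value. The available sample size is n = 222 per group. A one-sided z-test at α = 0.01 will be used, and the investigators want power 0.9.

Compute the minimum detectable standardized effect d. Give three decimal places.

Required noncentrality: δ = z_{0.01} + z_{0.10} = 2.326 + 1.282 = 3.608.
δ = d·√(n/2) ⇒ d = δ/√(n/2) = 3.608/√(222/2) = 0.3424.

d ≈ 0.342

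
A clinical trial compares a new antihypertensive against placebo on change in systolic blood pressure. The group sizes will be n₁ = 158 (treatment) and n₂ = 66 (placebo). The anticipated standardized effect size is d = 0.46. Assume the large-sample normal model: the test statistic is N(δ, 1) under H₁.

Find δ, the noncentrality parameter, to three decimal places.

δ ≈ 3.139

The noncentrality parameter scales effect size by the design's sample-size factor: δ = d / √(1/n₁ + 1/n₂) = 0.46 / √(1/158 + 1/66) = 3.1386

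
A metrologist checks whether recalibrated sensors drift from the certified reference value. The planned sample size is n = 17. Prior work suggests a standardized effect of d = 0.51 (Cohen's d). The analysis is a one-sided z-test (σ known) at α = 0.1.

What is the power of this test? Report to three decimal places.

Noncentrality parameter: δ = d·√n = 0.51 × √17 = 2.1028
Critical value for a one-sided test at α = 0.1: z_α = 1.282.
Power = P(Z > 1.282 − δ) = Φ(0.821) = 0.7942.

Power ≈ 0.794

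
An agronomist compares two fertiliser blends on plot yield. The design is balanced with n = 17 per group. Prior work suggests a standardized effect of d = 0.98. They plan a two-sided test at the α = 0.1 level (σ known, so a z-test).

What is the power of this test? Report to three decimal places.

Noncentrality parameter: δ = d·√(n/2) = 0.98 × √(17/2) = 2.8572
Two-sided α = 0.1 → critical value z_{0.05} = 1.645.
Power = Φ(δ − 1.645) + Φ(−δ − 1.645) = Φ(1.212) + Φ(-4.502) = 0.8873 + 0.0000 = 0.8873.

Power ≈ 0.887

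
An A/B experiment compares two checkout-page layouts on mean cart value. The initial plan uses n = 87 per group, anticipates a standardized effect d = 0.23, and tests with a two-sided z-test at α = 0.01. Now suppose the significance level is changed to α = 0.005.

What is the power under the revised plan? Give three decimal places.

δ = d·√(n/2) = 0.23 × √(87/2) = 1.5170 (unchanged). New critical value: z_{0.0025} = 2.807.
Revised power = Φ(δ − 2.807) + Φ(−δ − 2.807) = Φ(-1.290) + Φ(-4.324) = 0.0985 + 0.0000 = 0.0985.

Power ≈ 0.099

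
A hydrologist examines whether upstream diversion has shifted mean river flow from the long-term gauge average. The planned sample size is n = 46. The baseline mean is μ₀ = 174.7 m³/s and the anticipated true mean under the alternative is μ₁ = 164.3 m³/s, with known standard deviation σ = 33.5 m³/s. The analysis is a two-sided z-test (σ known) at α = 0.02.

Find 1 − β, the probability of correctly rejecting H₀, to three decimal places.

Standardized effect: d = |μ₁ − μ₀| / σ = |164.3 − 174.7| / 33.5 = 0.3104
Noncentrality parameter: δ = d·√n = 0.3104 × √46 = 2.1056
Critical value for a two-sided test at α = 0.02: z_{α/2} = 2.326.
Power = Φ(δ − 2.326) + Φ(−δ − 2.326) = Φ(-0.221) + Φ(-4.432) = 0.4126 + 0.0000 = 0.4126.

Power ≈ 0.413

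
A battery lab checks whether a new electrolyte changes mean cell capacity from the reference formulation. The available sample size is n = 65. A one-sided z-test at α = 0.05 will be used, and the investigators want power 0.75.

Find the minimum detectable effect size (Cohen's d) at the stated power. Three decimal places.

d ≈ 0.288

Required noncentrality: δ = z_{0.05} + z_{0.25} = 1.645 + 0.674 = 2.319.
δ = d·√n ⇒ d = δ/√n = 2.319/√65 = 0.2877.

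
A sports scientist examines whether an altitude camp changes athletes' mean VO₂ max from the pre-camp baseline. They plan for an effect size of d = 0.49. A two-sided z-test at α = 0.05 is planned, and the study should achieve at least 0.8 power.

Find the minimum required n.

For power 0.8 need Φ(δ − z_{0.025}) = 0.8, so δ = z_{0.025} + z_{0.20} = 1.960 + 0.842 = 2.802.
(For δ > 0 the lower-tail rejection region contributes negligibly to power, so the one-term inversion is standard.)
δ = d·√n ⇒ n = (δ/d)² = (2.802 / 0.49)² = 32.69.
Rounding up, n = 33.

n = 33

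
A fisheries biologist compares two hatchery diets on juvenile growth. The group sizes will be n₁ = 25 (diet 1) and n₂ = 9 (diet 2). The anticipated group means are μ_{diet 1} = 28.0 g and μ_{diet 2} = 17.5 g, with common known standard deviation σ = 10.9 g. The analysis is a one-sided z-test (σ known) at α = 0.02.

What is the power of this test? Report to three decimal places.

Standardized effect: d = |μ_{diet 1} − μ_{diet 2}| / σ = |28.0 − 17.5| / 10.9 = 0.9633
Noncentrality parameter: δ = d / √(1/n₁ + 1/n₂) = 0.9633 / √(1/25 + 1/9) = 2.4781
One-sided α = 0.02 → critical value z_{0.02} = 2.054.
Power = Φ(δ − 2.054) = Φ(0.424) = 0.6643.

Power ≈ 0.664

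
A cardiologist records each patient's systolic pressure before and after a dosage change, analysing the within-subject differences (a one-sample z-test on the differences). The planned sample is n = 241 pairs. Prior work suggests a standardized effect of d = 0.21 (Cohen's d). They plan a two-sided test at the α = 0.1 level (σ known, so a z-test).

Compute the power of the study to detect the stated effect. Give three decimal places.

Noncentrality parameter: δ = d·√n = 0.21 × √241 = 3.2601
Two-sided α = 0.1 → critical value z_{0.05} = 1.645.
Power = Φ(δ − 1.645) + Φ(−δ − 1.645) = Φ(1.615) + Φ(-4.905) = 0.9469 + 0.0000 = 0.9469.

Power ≈ 0.947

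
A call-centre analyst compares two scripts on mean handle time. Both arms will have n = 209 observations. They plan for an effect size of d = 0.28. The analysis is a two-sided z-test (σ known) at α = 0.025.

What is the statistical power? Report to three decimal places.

Noncentrality parameter: δ = d·√(n/2) = 0.28 × √(209/2) = 2.8623
Critical value for a two-sided test at α = 0.025: z_{α/2} = 2.241.
Power = Φ(δ − 2.241) + Φ(−δ − 2.241) = Φ(0.621) + Φ(-5.104) = 0.7327 + 0.0000 = 0.7327.

Power ≈ 0.733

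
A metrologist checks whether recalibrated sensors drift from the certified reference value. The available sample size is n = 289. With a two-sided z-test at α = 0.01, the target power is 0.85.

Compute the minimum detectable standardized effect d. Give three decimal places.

d ≈ 0.212

Required noncentrality: δ = z_{0.005} + z_{0.15} = 2.576 + 1.036 = 3.612.
(The second rejection-region term Φ(−δ − z_{α/2}) is negligible and dropped.)
δ = d·√n ⇒ d = δ/√n = 3.612/√289 = 0.2125.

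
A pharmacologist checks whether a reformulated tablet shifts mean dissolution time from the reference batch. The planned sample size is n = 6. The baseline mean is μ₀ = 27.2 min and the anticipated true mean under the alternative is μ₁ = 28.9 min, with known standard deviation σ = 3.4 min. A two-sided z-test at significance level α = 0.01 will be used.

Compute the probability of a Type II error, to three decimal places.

β ≈ 0.912

Standardized effect: d = |μ₁ − μ₀| / σ = |28.9 − 27.2| / 3.4 = 0.5000
Noncentrality parameter: δ = d·√n = 0.5000 × √6 = 1.2247
Critical value for a two-sided test at α = 0.01: z_{α/2} = 2.576.
Power = Φ(δ − 2.576) + Φ(−δ − 2.576) = Φ(-1.351) + Φ(-3.801) = 0.0883 + 0.0001 = 0.0884.
Type II error: β = 1 − power = 1 − 0.0884 = 0.9116.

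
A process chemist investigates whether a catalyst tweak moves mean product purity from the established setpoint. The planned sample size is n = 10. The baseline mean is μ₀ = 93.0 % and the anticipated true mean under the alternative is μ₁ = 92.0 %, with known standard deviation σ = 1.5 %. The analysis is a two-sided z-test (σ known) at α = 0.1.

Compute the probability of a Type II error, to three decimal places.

Standardized effect: d = |μ₁ − μ₀| / σ = |92.0 − 93.0| / 1.5 = 0.6667
Noncentrality parameter: δ = d·√n = 0.6667 × √10 = 2.1082
Two-sided α = 0.1 → critical value z_{0.05} = 1.645.
Power = Φ(δ − 1.645) + Φ(−δ − 1.645) = Φ(0.463) + Φ(-3.753) = 0.6784 + 0.0001 = 0.6785.
Type II error: β = 1 − power = 1 − 0.6785 = 0.3215.

β ≈ 0.321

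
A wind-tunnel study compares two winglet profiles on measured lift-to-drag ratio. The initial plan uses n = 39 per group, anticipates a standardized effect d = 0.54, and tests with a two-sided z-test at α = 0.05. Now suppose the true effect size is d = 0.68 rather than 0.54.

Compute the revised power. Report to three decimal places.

Power ≈ 0.851

With d = 0.68: δ = d·√(n/2) = 0.68 × √(39/2) = 3.0028. Critical value z_{0.025} = 1.960.
Revised power = Φ(δ − 1.960) + Φ(−δ − 1.960) = Φ(1.043) + Φ(-4.963) = 0.8515 + 0.0000 = 0.8515.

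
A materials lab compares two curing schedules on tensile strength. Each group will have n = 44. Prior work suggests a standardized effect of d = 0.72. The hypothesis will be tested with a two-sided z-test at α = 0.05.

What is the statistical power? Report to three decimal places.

Power ≈ 0.922

Noncentrality parameter: δ = d·√(n/2) = 0.72 × √(44/2) = 3.3771
Critical value for a two-sided test at α = 0.05: z_{α/2} = 1.960.
Power = Φ(δ − 1.960) + Φ(−δ − 1.960) = Φ(1.417) + Φ(-5.337) = 0.9218 + 0.0000 = 0.9218.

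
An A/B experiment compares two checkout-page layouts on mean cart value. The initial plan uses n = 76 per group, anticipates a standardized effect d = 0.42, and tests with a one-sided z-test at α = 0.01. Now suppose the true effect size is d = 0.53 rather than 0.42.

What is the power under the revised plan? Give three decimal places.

Power ≈ 0.827

With d = 0.53: δ = d·√(n/2) = 0.53 × √(76/2) = 3.2671. Critical value z_{0.01} = 2.326.
Revised power = P(Z > 2.326 − δ) = Φ(0.941) = 0.8266.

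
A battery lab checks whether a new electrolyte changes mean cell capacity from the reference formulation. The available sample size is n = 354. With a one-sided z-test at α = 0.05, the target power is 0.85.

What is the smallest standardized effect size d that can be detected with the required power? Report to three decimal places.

Need Φ(δ − 1.645) = 0.85, so δ = 1.645 + 1.036 = 2.681.
δ = d·√n ⇒ d = δ/√n = 2.681/√354 = 0.1425.

d ≈ 0.143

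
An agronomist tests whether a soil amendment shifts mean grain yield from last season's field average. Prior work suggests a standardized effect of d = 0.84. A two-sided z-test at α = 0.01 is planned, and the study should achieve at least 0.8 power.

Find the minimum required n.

n = 17

Set Φ(δ − 2.576) = 0.8; then δ − 2.576 = Φ⁻¹(0.8) = 0.842, giving δ = 3.417.
(For δ > 0 the lower-tail rejection region contributes negligibly to power, so the one-term inversion is standard.)
δ = d·√n ⇒ n = (δ/d)² = (3.417 / 0.84)² = 16.55.
Round up to the next whole unit.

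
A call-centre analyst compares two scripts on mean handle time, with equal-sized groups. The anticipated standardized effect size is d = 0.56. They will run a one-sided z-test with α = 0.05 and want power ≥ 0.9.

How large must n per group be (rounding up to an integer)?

n = 55 per group

For power 0.9 need Φ(δ − z_{0.05}) = 0.9, so δ = z_{0.05} + z_{0.10} = 1.645 + 1.282 = 2.926.
δ = d·√(n/2) ⇒ n = 2(δ/d)² = 2 × (2.926 / 0.56)² = 54.62.
Rounding up, n = 55 per group.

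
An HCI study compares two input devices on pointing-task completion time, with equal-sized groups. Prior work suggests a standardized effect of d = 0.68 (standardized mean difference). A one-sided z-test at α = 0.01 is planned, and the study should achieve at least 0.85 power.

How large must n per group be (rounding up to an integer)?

For power 0.85 need Φ(δ − z_{0.01}) = 0.85, so δ = z_{0.01} + z_{0.15} = 2.326 + 1.036 = 3.363.
δ = d·√(n/2) ⇒ n = 2(δ/d)² = 2 × (3.363 / 0.68)² = 48.91.
Rounding up, n = 49 per group.

n = 49 per group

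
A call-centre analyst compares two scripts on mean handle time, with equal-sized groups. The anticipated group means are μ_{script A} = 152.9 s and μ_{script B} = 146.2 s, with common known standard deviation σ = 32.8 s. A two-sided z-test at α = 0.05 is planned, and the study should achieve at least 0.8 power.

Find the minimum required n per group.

n = 377 per group

Standardized effect: d = |μ_{script A} − μ_{script B}| / σ = |152.9 − 146.2| / 32.8 = 0.2043
Set Φ(δ − 1.960) = 0.8; then δ − 1.960 = Φ⁻¹(0.8) = 0.842, giving δ = 2.802.
(The Φ(−δ − z_{α/2}) term is vanishingly small for δ > 0 and is dropped in the standard sample-size formula.)
δ = d·√(n/2) ⇒ n = 2(δ/d)² = 2 × (2.802 / 0.2043)² = 376.21.
Rounding up, n = 377 per group.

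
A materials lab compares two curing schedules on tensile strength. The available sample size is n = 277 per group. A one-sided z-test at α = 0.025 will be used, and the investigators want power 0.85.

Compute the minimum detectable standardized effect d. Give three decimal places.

d ≈ 0.255

Required noncentrality: δ = z_{0.025} + z_{0.15} = 1.960 + 1.036 = 2.996.
δ = d·√(n/2) ⇒ d = δ/√(n/2) = 2.996/√(277/2) = 0.2546.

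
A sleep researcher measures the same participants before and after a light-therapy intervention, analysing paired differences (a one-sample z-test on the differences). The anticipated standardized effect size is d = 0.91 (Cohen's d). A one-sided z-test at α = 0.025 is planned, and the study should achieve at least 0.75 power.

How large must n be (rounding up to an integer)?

For power 0.75 need Φ(δ − z_{0.025}) = 0.75, so δ = z_{0.025} + z_{0.25} = 1.960 + 0.674 = 2.634.
δ = d·√n ⇒ n = (δ/d)² = (2.634 / 0.91)² = 8.38.
Round up to the next whole unit.

n = 9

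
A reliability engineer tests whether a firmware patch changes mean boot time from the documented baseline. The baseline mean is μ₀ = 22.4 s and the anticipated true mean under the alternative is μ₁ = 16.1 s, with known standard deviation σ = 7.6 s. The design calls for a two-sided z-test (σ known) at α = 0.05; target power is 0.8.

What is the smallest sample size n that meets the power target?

Standardized effect: d = |μ₁ − μ₀| / σ = |16.1 − 22.4| / 7.6 = 0.8289
For power 0.8 need Φ(δ − z_{0.025}) = 0.8, so δ = z_{0.025} + z_{0.20} = 1.960 + 0.842 = 2.802.
(Ignoring the negligible lower-tail rejection probability gives the usual closed-form inversion.)
δ = d·√n ⇒ n = (δ/d)² = (2.802 / 0.8289)² = 11.42.
Round up to the next whole unit.

n = 12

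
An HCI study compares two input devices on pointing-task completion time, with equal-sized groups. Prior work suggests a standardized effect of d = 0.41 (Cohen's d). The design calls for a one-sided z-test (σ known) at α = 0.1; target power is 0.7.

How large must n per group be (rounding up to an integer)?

n = 39 per group

For power 0.7 need Φ(δ − z_{0.1}) = 0.7, so δ = z_{0.1} + z_{0.30} = 1.282 + 0.524 = 1.806.
δ = d·√(n/2) ⇒ n = 2(δ/d)² = 2 × (1.806 / 0.41)² = 38.80.
Round up to the next whole unit.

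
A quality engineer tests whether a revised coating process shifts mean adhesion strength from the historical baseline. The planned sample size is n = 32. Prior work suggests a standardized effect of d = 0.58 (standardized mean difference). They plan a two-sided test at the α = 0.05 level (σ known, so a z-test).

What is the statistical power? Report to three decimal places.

Power ≈ 0.907

Noncentrality parameter: λ = d·√n = 0.58 × √32 = 3.2810
Critical value for a two-sided test at α = 0.05: z_{α/2} = 1.960.
Power = Φ(λ − 1.960) + Φ(−λ − 1.960) = Φ(1.321) + Φ(-5.241) = 0.9068 + 0.0000 = 0.9068.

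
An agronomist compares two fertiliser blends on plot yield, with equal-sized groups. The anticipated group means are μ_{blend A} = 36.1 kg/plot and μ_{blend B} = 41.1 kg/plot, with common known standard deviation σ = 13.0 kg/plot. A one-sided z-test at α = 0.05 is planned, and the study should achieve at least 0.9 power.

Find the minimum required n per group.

n = 116 per group

Standardized effect: d = |μ_{blend A} − μ_{blend B}| / σ = |36.1 − 41.1| / 13.0 = 0.3846
For power 0.9 need Φ(δ − z_{0.05}) = 0.9, so δ = z_{0.05} + z_{0.10} = 1.645 + 1.282 = 2.926.
δ = d·√(n/2) ⇒ n = 2(δ/d)² = 2 × (2.926 / 0.3846)² = 115.78.
Round up to the next whole unit.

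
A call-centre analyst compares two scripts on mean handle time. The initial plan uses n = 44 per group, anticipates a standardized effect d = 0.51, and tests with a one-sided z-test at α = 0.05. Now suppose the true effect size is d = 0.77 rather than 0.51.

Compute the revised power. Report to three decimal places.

Power ≈ 0.975

With d = 0.77: δ = d·√(n/2) = 0.77 × √(44/2) = 3.6116. Critical value z_{0.05} = 1.645.
Revised power = Φ(δ − 1.645) = Φ(1.967) = 0.9754.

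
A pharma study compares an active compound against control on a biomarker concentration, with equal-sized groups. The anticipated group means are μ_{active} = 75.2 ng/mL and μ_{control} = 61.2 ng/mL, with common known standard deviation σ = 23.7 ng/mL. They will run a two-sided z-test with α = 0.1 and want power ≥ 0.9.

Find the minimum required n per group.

n = 50 per group

Standardized effect: d = |μ_{active} − μ_{control}| / σ = |75.2 − 61.2| / 23.7 = 0.5907
Set Φ(δ − 1.645) = 0.9; then δ − 1.645 = Φ⁻¹(0.9) = 1.282, giving δ = 2.926.
(Ignoring the negligible lower-tail rejection probability gives the usual closed-form inversion.)
δ = d·√(n/2) ⇒ n = 2(δ/d)² = 2 × (2.926 / 0.5907)² = 49.08.
Round up to the next whole unit.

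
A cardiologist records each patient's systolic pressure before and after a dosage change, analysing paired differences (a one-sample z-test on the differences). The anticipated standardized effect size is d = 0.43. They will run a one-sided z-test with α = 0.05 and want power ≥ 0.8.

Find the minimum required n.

n = 34

Set Φ(δ − 1.645) = 0.8; then δ − 1.645 = Φ⁻¹(0.8) = 0.842, giving δ = 2.486.
δ = d·√n ⇒ n = (δ/d)² = (2.486 / 0.43)² = 33.44.
Round up to the next whole unit.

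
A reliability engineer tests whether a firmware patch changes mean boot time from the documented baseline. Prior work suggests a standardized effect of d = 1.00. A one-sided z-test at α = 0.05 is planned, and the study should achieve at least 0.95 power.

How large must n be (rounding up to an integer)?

n = 11

Set Φ(δ − 1.645) = 0.95; then δ − 1.645 = Φ⁻¹(0.95) = 1.645, giving δ = 3.290.
δ = d·√n ⇒ n = (δ/d)² = (3.290 / 1.00)² = 10.82.
Round up to the next whole unit.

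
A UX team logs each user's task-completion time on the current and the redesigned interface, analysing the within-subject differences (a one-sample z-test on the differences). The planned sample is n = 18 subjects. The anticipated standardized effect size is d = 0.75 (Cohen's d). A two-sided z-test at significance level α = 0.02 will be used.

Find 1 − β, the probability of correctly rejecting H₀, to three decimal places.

Power ≈ 0.804

Noncentrality parameter: λ = d·√n = 0.75 × √18 = 3.1820
Two-sided α = 0.02 → critical value z_{0.01} = 2.326.
Power = Φ(λ − 2.326) + Φ(−λ − 2.326) = Φ(0.856) + Φ(-5.508) = 0.8039 + 0.0000 = 0.8039.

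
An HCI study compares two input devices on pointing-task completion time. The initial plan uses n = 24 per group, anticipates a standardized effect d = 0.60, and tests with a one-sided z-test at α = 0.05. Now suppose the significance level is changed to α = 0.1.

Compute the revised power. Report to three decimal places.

δ = d·√(n/2) = 0.60 × √(24/2) = 2.0785 (unchanged). New critical value: z_{0.1} = 1.282.
Revised power = Φ(δ − 1.282) = Φ(0.797) = 0.7872.

Power ≈ 0.787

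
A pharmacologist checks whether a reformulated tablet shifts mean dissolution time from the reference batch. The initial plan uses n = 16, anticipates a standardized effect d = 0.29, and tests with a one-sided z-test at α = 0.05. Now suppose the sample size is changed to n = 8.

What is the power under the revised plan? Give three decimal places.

Power ≈ 0.205

With n = 8: δ = d·√n = 0.29 × √8 = 0.8202. Critical value z_{0.05} = 1.645.
Revised power = Φ(δ − 1.645) = Φ(-0.825) = 0.2048.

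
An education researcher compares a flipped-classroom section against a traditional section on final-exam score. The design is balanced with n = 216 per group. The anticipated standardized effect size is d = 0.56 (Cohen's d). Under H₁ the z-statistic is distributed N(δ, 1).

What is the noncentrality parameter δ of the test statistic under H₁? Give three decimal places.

The noncentrality parameter scales effect size by the design's sample-size factor: δ = d·√(n/2) = 0.56 × √(216/2) = 5.8197

δ ≈ 5.820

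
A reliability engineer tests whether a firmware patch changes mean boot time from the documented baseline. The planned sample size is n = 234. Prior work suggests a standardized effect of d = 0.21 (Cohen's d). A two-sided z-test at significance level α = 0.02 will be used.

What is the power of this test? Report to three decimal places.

Power ≈ 0.812

Noncentrality parameter: δ = d·√n = 0.21 × √234 = 3.2124
Critical value for a two-sided test at α = 0.02: z_{α/2} = 2.326.
Power = Φ(δ − 2.326) + Φ(−δ − 2.326) = Φ(0.886) + Φ(-5.539) = 0.8122 + 0.0000 = 0.8122.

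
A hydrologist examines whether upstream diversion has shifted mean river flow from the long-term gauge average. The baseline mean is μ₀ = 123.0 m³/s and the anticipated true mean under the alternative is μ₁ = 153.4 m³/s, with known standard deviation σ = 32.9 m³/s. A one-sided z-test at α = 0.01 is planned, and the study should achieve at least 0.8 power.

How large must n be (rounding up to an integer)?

Standardized effect: d = |μ₁ − μ₀| / σ = |153.4 − 123.0| / 32.9 = 0.9240
For power 0.8 need Φ(δ − z_{0.01}) = 0.8, so δ = z_{0.01} + z_{0.20} = 2.326 + 0.842 = 3.168.
δ = d·√n ⇒ n = (δ/d)² = (3.168 / 0.9240)² = 11.75.
Round up to the next whole unit.

n = 12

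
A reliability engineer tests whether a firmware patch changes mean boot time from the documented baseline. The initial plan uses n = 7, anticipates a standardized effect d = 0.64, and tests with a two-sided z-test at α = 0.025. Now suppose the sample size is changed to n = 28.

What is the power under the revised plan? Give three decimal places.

With n = 28: δ = d·√n = 0.64 × √28 = 3.3866. Critical value z_{0.0125} = 2.241.
Revised power = Φ(δ − 2.241) + Φ(−δ − 2.241) = Φ(1.145) + Φ(-5.628) = 0.8739 + 0.0000 = 0.8739.

Power ≈ 0.874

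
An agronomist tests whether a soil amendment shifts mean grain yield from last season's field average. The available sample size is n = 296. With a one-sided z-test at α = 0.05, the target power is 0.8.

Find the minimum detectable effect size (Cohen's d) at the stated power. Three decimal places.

d ≈ 0.145

Required noncentrality: δ = z_{0.05} + z_{0.20} = 1.645 + 0.842 = 2.486.
δ = d·√n ⇒ d = δ/√n = 2.486/√296 = 0.1445.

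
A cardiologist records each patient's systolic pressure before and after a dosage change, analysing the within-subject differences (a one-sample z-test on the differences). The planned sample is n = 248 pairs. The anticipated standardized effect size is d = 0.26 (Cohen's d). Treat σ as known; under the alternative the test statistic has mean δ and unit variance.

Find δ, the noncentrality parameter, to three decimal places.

δ ≈ 4.094

δ = d·√n = 0.26 × √248 = 4.0945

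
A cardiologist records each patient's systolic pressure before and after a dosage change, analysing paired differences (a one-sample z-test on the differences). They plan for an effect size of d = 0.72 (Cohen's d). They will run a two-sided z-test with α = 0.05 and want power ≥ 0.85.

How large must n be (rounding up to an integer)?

For power 0.85 need Φ(δ − z_{0.025}) = 0.85, so δ = z_{0.025} + z_{0.15} = 1.960 + 1.036 = 2.996.
(The Φ(−δ − z_{α/2}) term is vanishingly small for δ > 0 and is dropped in the standard sample-size formula.)
δ = d·√n ⇒ n = (δ/d)² = (2.996 / 0.72)² = 17.32.
Rounding up, n = 18.

n = 18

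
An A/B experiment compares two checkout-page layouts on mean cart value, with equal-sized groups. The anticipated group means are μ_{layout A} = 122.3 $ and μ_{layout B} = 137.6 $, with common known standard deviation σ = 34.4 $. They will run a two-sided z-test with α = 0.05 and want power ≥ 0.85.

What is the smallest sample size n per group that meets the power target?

n = 91 per group

Standardized effect: d = |μ_{layout A} − μ_{layout B}| / σ = |122.3 − 137.6| / 34.4 = 0.4448
For power 0.85 need Φ(δ − z_{0.025}) = 0.85, so δ = z_{0.025} + z_{0.15} = 1.960 + 1.036 = 2.996.
(The Φ(−δ − z_{α/2}) term is vanishingly small for δ > 0 and is dropped in the standard sample-size formula.)
δ = d·√(n/2) ⇒ n = 2(δ/d)² = 2 × (2.996 / 0.4448)² = 90.77.
Round up to the next whole unit.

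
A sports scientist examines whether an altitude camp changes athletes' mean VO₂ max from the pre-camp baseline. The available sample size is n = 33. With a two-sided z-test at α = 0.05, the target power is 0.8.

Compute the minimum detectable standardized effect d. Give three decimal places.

d ≈ 0.488

Required noncentrality: δ = z_{0.025} + z_{0.20} = 1.960 + 0.842 = 2.802.
(The second rejection-region term Φ(−δ − z_{α/2}) is negligible and dropped.)
δ = d·√n ⇒ d = δ/√n = 2.802/√33 = 0.4877.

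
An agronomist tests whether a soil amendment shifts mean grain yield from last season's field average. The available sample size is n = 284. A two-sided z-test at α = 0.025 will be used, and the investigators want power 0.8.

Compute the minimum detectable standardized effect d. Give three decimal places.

Need Φ(δ − 2.241) = 0.8, so δ = 2.241 + 0.842 = 3.083.
(The second rejection-region term Φ(−δ − z_{α/2}) is negligible and dropped.)
δ = d·√n ⇒ d = δ/√n = 3.083/√284 = 0.1829.

d ≈ 0.183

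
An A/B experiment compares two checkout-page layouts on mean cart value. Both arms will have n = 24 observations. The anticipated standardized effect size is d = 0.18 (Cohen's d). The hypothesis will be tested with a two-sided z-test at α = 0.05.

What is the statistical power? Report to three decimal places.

Power ≈ 0.096

Noncentrality parameter: δ = d·√(n/2) = 0.18 × √(24/2) = 0.6235
Two-sided α = 0.05 → critical value z_{0.025} = 1.960.
Power = Φ(δ − 1.960) + Φ(−δ − 1.960) = Φ(-1.336) + Φ(-2.584) = 0.0907 + 0.0049 = 0.0956.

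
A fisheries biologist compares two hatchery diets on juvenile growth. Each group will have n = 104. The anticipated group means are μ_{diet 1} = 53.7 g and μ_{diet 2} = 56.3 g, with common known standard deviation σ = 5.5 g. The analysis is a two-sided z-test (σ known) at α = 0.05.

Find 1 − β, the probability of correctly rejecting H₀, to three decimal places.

Power ≈ 0.926

Standardized effect: d = |μ_{diet 1} − μ_{diet 2}| / σ = |53.7 − 56.3| / 5.5 = 0.4727
Noncentrality parameter: δ = d·√(n/2) = 0.4727 × √(104/2) = 3.4089
Critical value for a two-sided test at α = 0.05: z_{α/2} = 1.960.
Power = Φ(δ − 1.960) + Φ(−δ − 1.960) = Φ(1.449) + Φ(-5.369) = 0.9263 + 0.0000 = 0.9263.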